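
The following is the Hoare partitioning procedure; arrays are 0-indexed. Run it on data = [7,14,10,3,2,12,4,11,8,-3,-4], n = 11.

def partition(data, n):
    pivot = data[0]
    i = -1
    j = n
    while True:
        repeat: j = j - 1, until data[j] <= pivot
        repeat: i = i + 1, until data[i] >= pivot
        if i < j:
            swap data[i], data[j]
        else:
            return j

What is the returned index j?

4

pivot=7
j stops at 10 (-4), i stops at 0 (7); swap ⇒ [-4,14,10,3,2,12,4,11,8,-3,7]
j stops at 9 (-3), i stops at 1 (14); swap ⇒ [-4,-3,10,3,2,12,4,11,8,14,7]
j stops at 6 (4), i stops at 2 (10); swap ⇒ [-4,-3,4,3,2,12,10,11,8,14,7]
j stops at 4, i stops at 5; i≥j ⇒ return 4. data=[-4,-3,4,3,2,12,10,11,8,14,7]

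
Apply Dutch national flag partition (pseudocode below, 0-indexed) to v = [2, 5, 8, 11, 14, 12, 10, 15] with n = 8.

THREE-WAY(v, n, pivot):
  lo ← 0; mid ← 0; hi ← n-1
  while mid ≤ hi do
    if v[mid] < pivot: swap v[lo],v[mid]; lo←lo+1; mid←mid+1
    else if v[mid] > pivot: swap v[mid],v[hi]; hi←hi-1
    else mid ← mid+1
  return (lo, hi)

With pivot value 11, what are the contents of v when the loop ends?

[2, 5, 8, 10, 11, 12, 15, 14]

pivot = 11; lo=0, mid=0, hi=7
v[mid]=2<11: swap v[0],v[0]; lo=1,mid=1 → [2, 5, 8, 11, 14, 12, 10, 15]
v[mid]=5<11: swap v[1],v[1]; lo=2,mid=2 → [2, 5, 8, 11, 14, 12, 10, 15]
v[mid]=8<11: swap v[2],v[2]; lo=3,mid=3 → [2, 5, 8, 11, 14, 12, 10, 15]
v[mid]=11=11: mid=4
v[mid]=14>11: swap v[4],v[7]; hi=6 → [2, 5, 8, 11, 15, 12, 10, 14]
v[mid]=15>11: swap v[4],v[6]; hi=5 → [2, 5, 8, 11, 10, 12, 15, 14]
v[mid]=10<11: swap v[3],v[4]; lo=4,mid=5 → [2, 5, 8, 10, 11, 12, 15, 14]
v[mid]=12>11: swap v[5],v[5]; hi=4 → [2, 5, 8, 10, 11, 12, 15, 14]
end: lo=4, hi=4; v = [2, 5, 8, 10, 11, 12, 15, 14]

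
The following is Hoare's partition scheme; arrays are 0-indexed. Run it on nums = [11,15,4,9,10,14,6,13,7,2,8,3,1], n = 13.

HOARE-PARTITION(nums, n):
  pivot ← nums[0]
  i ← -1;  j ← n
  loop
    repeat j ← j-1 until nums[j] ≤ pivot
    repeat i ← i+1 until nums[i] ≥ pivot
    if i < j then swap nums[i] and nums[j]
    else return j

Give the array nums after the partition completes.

[1,3,4,9,10,8,6,2,7,13,14,15,11]

pivot=11
j stops at 12 (1), i stops at 0 (11); swap ⇒ [1,15,4,9,10,14,6,13,7,2,8,3,11]
j stops at 11 (3), i stops at 1 (15); swap ⇒ [1,3,4,9,10,14,6,13,7,2,8,15,11]
j stops at 10 (8), i stops at 5 (14); swap ⇒ [1,3,4,9,10,8,6,13,7,2,14,15,11]
j stops at 9 (2), i stops at 7 (13); swap ⇒ [1,3,4,9,10,8,6,2,7,13,14,15,11]
j stops at 8, i stops at 9; i≥j ⇒ return 8. nums=[1,3,4,9,10,8,6,2,7,13,14,15,11]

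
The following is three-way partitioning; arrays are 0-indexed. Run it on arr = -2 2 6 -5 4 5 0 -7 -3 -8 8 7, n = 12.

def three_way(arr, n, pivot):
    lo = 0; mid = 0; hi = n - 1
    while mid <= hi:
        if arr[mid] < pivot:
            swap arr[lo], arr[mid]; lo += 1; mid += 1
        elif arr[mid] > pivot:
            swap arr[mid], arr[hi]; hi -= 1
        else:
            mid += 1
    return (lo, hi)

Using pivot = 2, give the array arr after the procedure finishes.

pivot = 2; lo=0, mid=0, hi=11
arr[mid]=-2<2: swap arr[0],arr[0]; lo=1,mid=1 → -2 2 6 -5 4 5 0 -7 -3 -8 8 7
arr[mid]=2=2: mid=2
arr[mid]=6>2: swap arr[2],arr[11]; hi=10 → -2 2 7 -5 4 5 0 -7 -3 -8 8 6
arr[mid]=7>2: swap arr[2],arr[10]; hi=9 → -2 2 8 -5 4 5 0 -7 -3 -8 7 6
arr[mid]=8>2: swap arr[2],arr[9]; hi=8 → -2 2 -8 -5 4 5 0 -7 -3 8 7 6
arr[mid]=-8<2: swap arr[1],arr[2]; lo=2,mid=3 → -2 -8 2 -5 4 5 0 -7 -3 8 7 6
arr[mid]=-5<2: swap arr[2],arr[3]; lo=3,mid=4 → -2 -8 -5 2 4 5 0 -7 -3 8 7 6
arr[mid]=4>2: swap arr[4],arr[8]; hi=7 → -2 -8 -5 2 -3 5 0 -7 4 8 7 6
arr[mid]=-3<2: swap arr[3],arr[4]; lo=4,mid=5 → -2 -8 -5 -3 2 5 0 -7 4 8 7 6
arr[mid]=5>2: swap arr[5],arr[7]; hi=6 → -2 -8 -5 -3 2 -7 0 5 4 8 7 6
arr[mid]=-7<2: swap arr[4],arr[5]; lo=5,mid=6 → -2 -8 -5 -3 -7 2 0 5 4 8 7 6
arr[mid]=0<2: swap arr[5],arr[6]; lo=6,mid=7 → -2 -8 -5 -3 -7 0 2 5 4 8 7 6
end: lo=6, hi=6; arr = -2 -8 -5 -3 -7 0 2 5 4 8 7 6

-2 -8 -5 -3 -7 0 2 5 4 8 7 6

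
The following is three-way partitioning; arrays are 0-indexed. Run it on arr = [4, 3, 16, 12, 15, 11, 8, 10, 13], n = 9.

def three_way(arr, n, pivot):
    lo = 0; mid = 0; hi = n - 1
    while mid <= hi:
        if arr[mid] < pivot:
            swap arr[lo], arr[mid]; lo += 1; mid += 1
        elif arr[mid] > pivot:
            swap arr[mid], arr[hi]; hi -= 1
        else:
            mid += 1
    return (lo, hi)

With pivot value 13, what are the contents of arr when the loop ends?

[4, 3, 12, 10, 11, 8, 13, 15, 16]

lo=0 mid=0 hi=8
4<13: swap(0,0), lo=1 mid=1 ⇒ [4, 3, 16, 12, 15, 11, 8, 10, 13]
3<13: swap(1,1), lo=2 mid=2 ⇒ [4, 3, 16, 12, 15, 11, 8, 10, 13]
16>13: swap(2,8), hi=7 ⇒ [4, 3, 13, 12, 15, 11, 8, 10, 16]
13=13: mid=3
12<13: swap(2,3), lo=3 mid=4 ⇒ [4, 3, 12, 13, 15, 11, 8, 10, 16]
15>13: swap(4,7), hi=6 ⇒ [4, 3, 12, 13, 10, 11, 8, 15, 16]
10<13: swap(3,4), lo=4 mid=5 ⇒ [4, 3, 12, 10, 13, 11, 8, 15, 16]
11<13: swap(4,5), lo=5 mid=6 ⇒ [4, 3, 12, 10, 11, 13, 8, 15, 16]
8<13: swap(5,6), lo=6 mid=7 ⇒ [4, 3, 12, 10, 11, 8, 13, 15, 16]
done. lo=6 hi=6; arr=[4, 3, 12, 10, 11, 8, 13, 15, 16]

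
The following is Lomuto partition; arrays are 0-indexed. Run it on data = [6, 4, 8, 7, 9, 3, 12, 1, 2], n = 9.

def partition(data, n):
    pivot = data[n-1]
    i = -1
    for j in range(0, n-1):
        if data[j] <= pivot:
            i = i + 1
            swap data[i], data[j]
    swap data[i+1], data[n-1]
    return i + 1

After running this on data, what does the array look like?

pivot=2, i=-1
j=0: 6>2, skip
j=1: 4>2, skip
j=2: 8>2, skip
j=3: 7>2, skip
j=4: 9>2, skip
j=5: 3>2, skip
j=6: 12>2, skip
j=7: 1≤2, i=0, swap(0,7) ⇒ [1, 4, 8, 7, 9, 3, 12, 6, 2]
swap(1,8) ⇒ [1, 2, 8, 7, 9, 3, 12, 6, 4]; return 1

[1, 2, 8, 7, 9, 3, 12, 6, 4]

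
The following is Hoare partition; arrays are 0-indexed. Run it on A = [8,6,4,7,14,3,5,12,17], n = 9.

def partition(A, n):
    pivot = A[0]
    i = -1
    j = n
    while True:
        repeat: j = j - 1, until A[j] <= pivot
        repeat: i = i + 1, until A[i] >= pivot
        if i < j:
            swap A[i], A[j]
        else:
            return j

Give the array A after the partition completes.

pivot = A[0] = 8; i = -1, j = 9
j→6 (A[6]=5≤8), i→0 (A[0]=8≥8); i<j, swap → [5,6,4,7,14,3,8,12,17]
j→5 (A[5]=3≤8), i→4 (A[4]=14≥8); i<j, swap → [5,6,4,7,3,14,8,12,17]
j→4, i→5; i≥j, return j=4. A = [5,6,4,7,3,14,8,12,17]

[5,6,4,7,3,14,8,12,17]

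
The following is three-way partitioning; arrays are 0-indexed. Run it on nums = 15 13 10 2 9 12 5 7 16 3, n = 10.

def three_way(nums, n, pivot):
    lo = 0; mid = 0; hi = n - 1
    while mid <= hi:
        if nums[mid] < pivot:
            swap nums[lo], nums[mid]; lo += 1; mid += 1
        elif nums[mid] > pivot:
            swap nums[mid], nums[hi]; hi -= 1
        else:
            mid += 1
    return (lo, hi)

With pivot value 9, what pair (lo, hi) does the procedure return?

(4, 4)

pivot = 9; lo=0, mid=0, hi=9
nums[mid]=15>9: swap nums[0],nums[9]; hi=8 → 3 13 10 2 9 12 5 7 16 15
nums[mid]=3<9: swap nums[0],nums[0]; lo=1,mid=1 → 3 13 10 2 9 12 5 7 16 15
nums[mid]=13>9: swap nums[1],nums[8]; hi=7 → 3 16 10 2 9 12 5 7 13 15
nums[mid]=16>9: swap nums[1],nums[7]; hi=6 → 3 7 10 2 9 12 5 16 13 15
nums[mid]=7<9: swap nums[1],nums[1]; lo=2,mid=2 → 3 7 10 2 9 12 5 16 13 15
nums[mid]=10>9: swap nums[2],nums[6]; hi=5 → 3 7 5 2 9 12 10 16 13 15
nums[mid]=5<9: swap nums[2],nums[2]; lo=3,mid=3 → 3 7 5 2 9 12 10 16 13 15
nums[mid]=2<9: swap nums[3],nums[3]; lo=4,mid=4 → 3 7 5 2 9 12 10 16 13 15
nums[mid]=9=9: mid=5
nums[mid]=12>9: swap nums[5],nums[5]; hi=4 → 3 7 5 2 9 12 10 16 13 15
end: lo=4, hi=4; nums = 3 7 5 2 9 12 10 16 13 15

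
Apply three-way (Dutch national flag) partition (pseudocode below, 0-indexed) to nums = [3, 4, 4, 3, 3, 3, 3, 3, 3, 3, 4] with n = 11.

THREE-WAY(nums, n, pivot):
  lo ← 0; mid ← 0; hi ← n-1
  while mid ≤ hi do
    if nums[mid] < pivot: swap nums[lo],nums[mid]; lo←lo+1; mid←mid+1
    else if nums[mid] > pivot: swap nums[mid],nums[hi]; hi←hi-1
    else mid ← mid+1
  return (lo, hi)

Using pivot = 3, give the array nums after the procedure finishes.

[3, 3, 3, 3, 3, 3, 3, 3, 4, 4, 4]

lo=0 mid=0 hi=10
3=3: mid=1
4>3: swap(1,10), hi=9 ⇒ [3, 4, 4, 3, 3, 3, 3, 3, 3, 3, 4]
4>3: swap(1,9), hi=8 ⇒ [3, 3, 4, 3, 3, 3, 3, 3, 3, 4, 4]
3=3: mid=2
4>3: swap(2,8), hi=7 ⇒ [3, 3, 3, 3, 3, 3, 3, 3, 4, 4, 4]
3=3: mid=3
3=3: mid=4
3=3: mid=5
3=3: mid=6
3=3: mid=7
3=3: mid=8
done. lo=0 hi=7; nums=[3, 3, 3, 3, 3, 3, 3, 3, 4, 4, 4]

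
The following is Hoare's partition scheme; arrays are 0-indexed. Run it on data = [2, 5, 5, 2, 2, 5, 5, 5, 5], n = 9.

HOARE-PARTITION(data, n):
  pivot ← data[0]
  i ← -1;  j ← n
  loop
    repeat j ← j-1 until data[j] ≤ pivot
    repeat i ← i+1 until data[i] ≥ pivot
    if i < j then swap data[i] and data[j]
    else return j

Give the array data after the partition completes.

[2, 2, 5, 5, 2, 5, 5, 5, 5]

pivot=2
j stops at 4 (2), i stops at 0 (2); swap ⇒ [2, 5, 5, 2, 2, 5, 5, 5, 5]
j stops at 3 (2), i stops at 1 (5); swap ⇒ [2, 2, 5, 5, 2, 5, 5, 5, 5]
j stops at 1, i stops at 2; i≥j ⇒ return 1. data=[2, 2, 5, 5, 2, 5, 5, 5, 5]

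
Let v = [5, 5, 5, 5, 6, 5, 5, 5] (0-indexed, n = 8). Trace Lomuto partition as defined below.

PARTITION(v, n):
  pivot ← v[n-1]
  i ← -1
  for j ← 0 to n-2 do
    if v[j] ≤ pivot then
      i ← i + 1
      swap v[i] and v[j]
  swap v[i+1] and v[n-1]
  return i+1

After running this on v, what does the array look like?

pivot = v[7] = 5; i = -1
j=0: v[0]=5 ≤ 5 → i=0, swap v[0],v[0] (no change) → [5, 5, 5, 5, 6, 5, 5, 5]
j=1: v[1]=5 ≤ 5 → i=1, swap v[1],v[1] (no change) → [5, 5, 5, 5, 6, 5, 5, 5]
j=2: v[2]=5 ≤ 5 → i=2, swap v[2],v[2] (no change) → [5, 5, 5, 5, 6, 5, 5, 5]
j=3: v[3]=5 ≤ 5 → i=3, swap v[3],v[3] (no change) → [5, 5, 5, 5, 6, 5, 5, 5]
j=4: v[4]=6 > 5 → no swap
j=5: v[5]=5 ≤ 5 → i=4, swap v[4],v[5] → [5, 5, 5, 5, 5, 6, 5, 5]
j=6: v[6]=5 ≤ 5 → i=5, swap v[5],v[6] → [5, 5, 5, 5, 5, 5, 6, 5]
final swap v[6],v[7] → [5, 5, 5, 5, 5, 5, 5, 6]; return 6

[5, 5, 5, 5, 5, 5, 5, 6]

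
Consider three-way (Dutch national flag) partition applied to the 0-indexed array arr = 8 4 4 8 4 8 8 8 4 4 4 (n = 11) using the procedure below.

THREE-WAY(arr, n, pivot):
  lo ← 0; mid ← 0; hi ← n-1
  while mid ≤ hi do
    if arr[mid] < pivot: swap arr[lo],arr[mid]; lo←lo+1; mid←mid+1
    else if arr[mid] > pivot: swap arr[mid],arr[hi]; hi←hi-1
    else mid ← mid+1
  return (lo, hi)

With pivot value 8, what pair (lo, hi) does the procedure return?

pivot = 8; lo=0, mid=0, hi=10
arr[mid]=8=8: mid=1
arr[mid]=4<8: swap arr[0],arr[1]; lo=1,mid=2 → 4 8 4 8 4 8 8 8 4 4 4
arr[mid]=4<8: swap arr[1],arr[2]; lo=2,mid=3 → 4 4 8 8 4 8 8 8 4 4 4
arr[mid]=8=8: mid=4
arr[mid]=4<8: swap arr[2],arr[4]; lo=3,mid=5 → 4 4 4 8 8 8 8 8 4 4 4
arr[mid]=8=8: mid=6
arr[mid]=8=8: mid=7
arr[mid]=8=8: mid=8
arr[mid]=4<8: swap arr[3],arr[8]; lo=4,mid=9 → 4 4 4 4 8 8 8 8 8 4 4
arr[mid]=4<8: swap arr[4],arr[9]; lo=5,mid=10 → 4 4 4 4 4 8 8 8 8 8 4
arr[mid]=4<8: swap arr[5],arr[10]; lo=6,mid=11 → 4 4 4 4 4 4 8 8 8 8 8
end: lo=6, hi=10; arr = 4 4 4 4 4 4 8 8 8 8 8

(6, 10)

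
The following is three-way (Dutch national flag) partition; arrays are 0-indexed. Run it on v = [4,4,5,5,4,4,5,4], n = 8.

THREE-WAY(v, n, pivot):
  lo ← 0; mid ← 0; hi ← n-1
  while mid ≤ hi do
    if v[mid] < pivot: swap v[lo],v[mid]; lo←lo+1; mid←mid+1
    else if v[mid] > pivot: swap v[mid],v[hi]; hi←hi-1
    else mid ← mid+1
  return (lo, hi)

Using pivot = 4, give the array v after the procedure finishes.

lo=0 mid=0 hi=7
4=4: mid=1
4=4: mid=2
5>4: swap(2,7), hi=6 ⇒ [4,4,4,5,4,4,5,5]
4=4: mid=3
5>4: swap(3,6), hi=5 ⇒ [4,4,4,5,4,4,5,5]
5>4: swap(3,5), hi=4 ⇒ [4,4,4,4,4,5,5,5]
4=4: mid=4
4=4: mid=5
done. lo=0 hi=4; v=[4,4,4,4,4,5,5,5]

[4,4,4,4,4,5,5,5]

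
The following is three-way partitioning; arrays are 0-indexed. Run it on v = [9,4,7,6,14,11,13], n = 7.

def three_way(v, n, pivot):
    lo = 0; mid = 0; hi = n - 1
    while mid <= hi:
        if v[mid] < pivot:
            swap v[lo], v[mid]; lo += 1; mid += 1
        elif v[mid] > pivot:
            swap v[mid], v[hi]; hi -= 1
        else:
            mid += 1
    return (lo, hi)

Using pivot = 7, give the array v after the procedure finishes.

pivot = 7; lo=0, mid=0, hi=6
v[mid]=9>7: swap v[0],v[6]; hi=5 → [13,4,7,6,14,11,9]
v[mid]=13>7: swap v[0],v[5]; hi=4 → [11,4,7,6,14,13,9]
v[mid]=11>7: swap v[0],v[4]; hi=3 → [14,4,7,6,11,13,9]
v[mid]=14>7: swap v[0],v[3]; hi=2 → [6,4,7,14,11,13,9]
v[mid]=6<7: swap v[0],v[0]; lo=1,mid=1 → [6,4,7,14,11,13,9]
v[mid]=4<7: swap v[1],v[1]; lo=2,mid=2 → [6,4,7,14,11,13,9]
v[mid]=7=7: mid=3
end: lo=2, hi=2; v = [6,4,7,14,11,13,9]

[6,4,7,14,11,13,9]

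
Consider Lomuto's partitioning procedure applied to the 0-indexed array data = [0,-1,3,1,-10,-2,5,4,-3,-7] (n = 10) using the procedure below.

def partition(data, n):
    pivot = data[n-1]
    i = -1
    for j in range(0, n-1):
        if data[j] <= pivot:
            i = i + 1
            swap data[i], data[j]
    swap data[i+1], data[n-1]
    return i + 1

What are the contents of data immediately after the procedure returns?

pivot = data[9] = -7; i = -1
j=0: data[0]=0 > -7 → no swap
j=1: data[1]=-1 > -7 → no swap
j=2: data[2]=3 > -7 → no swap
j=3: data[3]=1 > -7 → no swap
j=4: data[4]=-10 ≤ -7 → i=0, swap data[0],data[4] → [-10,-1,3,1,0,-2,5,4,-3,-7]
j=5: data[5]=-2 > -7 → no swap
j=6: data[6]=5 > -7 → no swap
j=7: data[7]=4 > -7 → no swap
j=8: data[8]=-3 > -7 → no swap
final swap data[1],data[9] → [-10,-7,3,1,0,-2,5,4,-3,-1]; return 1

[-10,-7,3,1,0,-2,5,4,-3,-1]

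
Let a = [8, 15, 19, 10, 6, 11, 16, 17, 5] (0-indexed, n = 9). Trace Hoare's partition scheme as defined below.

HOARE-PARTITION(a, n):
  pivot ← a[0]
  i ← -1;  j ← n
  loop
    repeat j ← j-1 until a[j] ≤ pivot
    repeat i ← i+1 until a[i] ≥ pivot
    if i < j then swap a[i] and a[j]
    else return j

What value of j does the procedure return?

1

pivot = a[0] = 8; i = -1, j = 9
j→8 (a[8]=5≤8), i→0 (a[0]=8≥8); i<j, swap → [5, 15, 19, 10, 6, 11, 16, 17, 8]
j→4 (a[4]=6≤8), i→1 (a[1]=15≥8); i<j, swap → [5, 6, 19, 10, 15, 11, 16, 17, 8]
j→1, i→2; i≥j, return j=1. a = [5, 6, 19, 10, 15, 11, 16, 17, 8]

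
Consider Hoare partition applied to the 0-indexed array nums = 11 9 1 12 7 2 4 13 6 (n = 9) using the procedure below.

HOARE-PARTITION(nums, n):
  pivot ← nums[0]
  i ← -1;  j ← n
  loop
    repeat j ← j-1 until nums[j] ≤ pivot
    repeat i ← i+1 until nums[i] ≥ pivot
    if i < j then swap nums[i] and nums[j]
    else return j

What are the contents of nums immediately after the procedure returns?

6 9 1 4 7 2 12 13 11

pivot = nums[0] = 11; i = -1, j = 9
j→8 (nums[8]=6≤11), i→0 (nums[0]=11≥11); i<j, swap → 6 9 1 12 7 2 4 13 11
j→6 (nums[6]=4≤11), i→3 (nums[3]=12≥11); i<j, swap → 6 9 1 4 7 2 12 13 11
j→5, i→6; i≥j, return j=5. nums = 6 9 1 4 7 2 12 13 11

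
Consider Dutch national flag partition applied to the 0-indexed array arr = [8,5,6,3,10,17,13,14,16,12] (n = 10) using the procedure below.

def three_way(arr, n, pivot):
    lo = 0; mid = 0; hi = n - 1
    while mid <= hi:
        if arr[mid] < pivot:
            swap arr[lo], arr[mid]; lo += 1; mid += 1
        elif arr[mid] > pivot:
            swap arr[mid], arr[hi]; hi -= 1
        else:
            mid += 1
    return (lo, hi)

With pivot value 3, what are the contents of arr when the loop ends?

[3,6,5,10,17,13,14,16,12,8]

lo=0 mid=0 hi=9
8>3: swap(0,9), hi=8 ⇒ [12,5,6,3,10,17,13,14,16,8]
12>3: swap(0,8), hi=7 ⇒ [16,5,6,3,10,17,13,14,12,8]
16>3: swap(0,7), hi=6 ⇒ [14,5,6,3,10,17,13,16,12,8]
14>3: swap(0,6), hi=5 ⇒ [13,5,6,3,10,17,14,16,12,8]
13>3: swap(0,5), hi=4 ⇒ [17,5,6,3,10,13,14,16,12,8]
17>3: swap(0,4), hi=3 ⇒ [10,5,6,3,17,13,14,16,12,8]
10>3: swap(0,3), hi=2 ⇒ [3,5,6,10,17,13,14,16,12,8]
3=3: mid=1
5>3: swap(1,2), hi=1 ⇒ [3,6,5,10,17,13,14,16,12,8]
6>3: swap(1,1), hi=0 ⇒ [3,6,5,10,17,13,14,16,12,8]
done. lo=0 hi=0; arr=[3,6,5,10,17,13,14,16,12,8]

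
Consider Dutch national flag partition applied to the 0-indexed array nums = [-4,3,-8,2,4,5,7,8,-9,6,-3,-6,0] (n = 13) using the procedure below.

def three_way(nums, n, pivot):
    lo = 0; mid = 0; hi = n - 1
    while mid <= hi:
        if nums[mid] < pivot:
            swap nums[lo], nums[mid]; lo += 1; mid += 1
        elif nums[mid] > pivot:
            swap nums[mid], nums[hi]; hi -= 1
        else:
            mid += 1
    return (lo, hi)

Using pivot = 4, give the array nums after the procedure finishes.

lo=0 mid=0 hi=12
-4<4: swap(0,0), lo=1 mid=1 ⇒ [-4,3,-8,2,4,5,7,8,-9,6,-3,-6,0]
3<4: swap(1,1), lo=2 mid=2 ⇒ [-4,3,-8,2,4,5,7,8,-9,6,-3,-6,0]
-8<4: swap(2,2), lo=3 mid=3 ⇒ [-4,3,-8,2,4,5,7,8,-9,6,-3,-6,0]
2<4: swap(3,3), lo=4 mid=4 ⇒ [-4,3,-8,2,4,5,7,8,-9,6,-3,-6,0]
4=4: mid=5
5>4: swap(5,12), hi=11 ⇒ [-4,3,-8,2,4,0,7,8,-9,6,-3,-6,5]
0<4: swap(4,5), lo=5 mid=6 ⇒ [-4,3,-8,2,0,4,7,8,-9,6,-3,-6,5]
7>4: swap(6,11), hi=10 ⇒ [-4,3,-8,2,0,4,-6,8,-9,6,-3,7,5]
-6<4: swap(5,6), lo=6 mid=7 ⇒ [-4,3,-8,2,0,-6,4,8,-9,6,-3,7,5]
8>4: swap(7,10), hi=9 ⇒ [-4,3,-8,2,0,-6,4,-3,-9,6,8,7,5]
-3<4: swap(6,7), lo=7 mid=8 ⇒ [-4,3,-8,2,0,-6,-3,4,-9,6,8,7,5]
-9<4: swap(7,8), lo=8 mid=9 ⇒ [-4,3,-8,2,0,-6,-3,-9,4,6,8,7,5]
6>4: swap(9,9), hi=8 ⇒ [-4,3,-8,2,0,-6,-3,-9,4,6,8,7,5]
done. lo=8 hi=8; nums=[-4,3,-8,2,0,-6,-3,-9,4,6,8,7,5]

[-4,3,-8,2,0,-6,-3,-9,4,6,8,7,5]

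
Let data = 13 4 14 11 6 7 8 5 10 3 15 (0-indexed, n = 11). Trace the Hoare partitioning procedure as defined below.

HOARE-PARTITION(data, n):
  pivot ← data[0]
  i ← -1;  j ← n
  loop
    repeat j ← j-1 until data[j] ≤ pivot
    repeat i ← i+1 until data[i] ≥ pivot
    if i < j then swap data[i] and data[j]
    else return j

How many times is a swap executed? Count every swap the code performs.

2

pivot=13
j stops at 9 (3), i stops at 0 (13); swap ⇒ 3 4 14 11 6 7 8 5 10 13 15
j stops at 8 (10), i stops at 2 (14); swap ⇒ 3 4 10 11 6 7 8 5 14 13 15
j stops at 7, i stops at 8; i≥j ⇒ return 7. data=3 4 10 11 6 7 8 5 14 13 15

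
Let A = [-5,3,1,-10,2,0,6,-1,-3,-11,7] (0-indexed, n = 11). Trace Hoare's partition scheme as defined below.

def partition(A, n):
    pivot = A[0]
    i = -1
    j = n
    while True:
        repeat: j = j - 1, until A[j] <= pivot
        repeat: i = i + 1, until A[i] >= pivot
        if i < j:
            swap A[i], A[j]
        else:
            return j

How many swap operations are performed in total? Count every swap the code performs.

pivot=-5
j stops at 9 (-11), i stops at 0 (-5); swap ⇒ [-11,3,1,-10,2,0,6,-1,-3,-5,7]
j stops at 3 (-10), i stops at 1 (3); swap ⇒ [-11,-10,1,3,2,0,6,-1,-3,-5,7]
j stops at 1, i stops at 2; i≥j ⇒ return 1. A=[-11,-10,1,3,2,0,6,-1,-3,-5,7]

2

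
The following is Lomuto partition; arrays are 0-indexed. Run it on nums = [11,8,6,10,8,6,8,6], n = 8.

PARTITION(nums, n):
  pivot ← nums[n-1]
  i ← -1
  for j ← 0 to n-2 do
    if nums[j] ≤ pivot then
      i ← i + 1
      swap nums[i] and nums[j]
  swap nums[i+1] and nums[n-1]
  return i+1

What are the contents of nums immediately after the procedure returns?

pivot=6, i=-1
j=0: 11>6, skip
j=1: 8>6, skip
j=2: 6≤6, i=0, swap(0,2) ⇒ [6,8,11,10,8,6,8,6]
j=3: 10>6, skip
j=4: 8>6, skip
j=5: 6≤6, i=1, swap(1,5) ⇒ [6,6,11,10,8,8,8,6]
j=6: 8>6, skip
swap(2,7) ⇒ [6,6,6,10,8,8,8,11]; return 2

[6,6,6,10,8,8,8,11]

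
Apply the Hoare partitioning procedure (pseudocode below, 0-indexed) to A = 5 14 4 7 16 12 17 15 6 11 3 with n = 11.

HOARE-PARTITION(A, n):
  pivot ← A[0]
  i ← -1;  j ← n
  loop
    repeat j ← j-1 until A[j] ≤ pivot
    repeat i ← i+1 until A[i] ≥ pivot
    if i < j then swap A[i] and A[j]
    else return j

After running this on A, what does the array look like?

pivot = A[0] = 5; i = -1, j = 11
j→10 (A[10]=3≤5), i→0 (A[0]=5≥5); i<j, swap → 3 14 4 7 16 12 17 15 6 11 5
j→2 (A[2]=4≤5), i→1 (A[1]=14≥5); i<j, swap → 3 4 14 7 16 12 17 15 6 11 5
j→1, i→2; i≥j, return j=1. A = 3 4 14 7 16 12 17 15 6 11 5

3 4 14 7 16 12 17 15 6 11 5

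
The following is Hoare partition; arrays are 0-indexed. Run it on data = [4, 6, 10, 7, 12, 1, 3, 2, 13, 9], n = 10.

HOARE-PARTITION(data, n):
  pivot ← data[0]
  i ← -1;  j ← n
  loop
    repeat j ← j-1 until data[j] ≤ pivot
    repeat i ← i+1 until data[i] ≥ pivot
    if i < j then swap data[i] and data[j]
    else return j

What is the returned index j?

2

pivot=4
j stops at 7 (2), i stops at 0 (4); swap ⇒ [2, 6, 10, 7, 12, 1, 3, 4, 13, 9]
j stops at 6 (3), i stops at 1 (6); swap ⇒ [2, 3, 10, 7, 12, 1, 6, 4, 13, 9]
j stops at 5 (1), i stops at 2 (10); swap ⇒ [2, 3, 1, 7, 12, 10, 6, 4, 13, 9]
j stops at 2, i stops at 3; i≥j ⇒ return 2. data=[2, 3, 1, 7, 12, 10, 6, 4, 13, 9]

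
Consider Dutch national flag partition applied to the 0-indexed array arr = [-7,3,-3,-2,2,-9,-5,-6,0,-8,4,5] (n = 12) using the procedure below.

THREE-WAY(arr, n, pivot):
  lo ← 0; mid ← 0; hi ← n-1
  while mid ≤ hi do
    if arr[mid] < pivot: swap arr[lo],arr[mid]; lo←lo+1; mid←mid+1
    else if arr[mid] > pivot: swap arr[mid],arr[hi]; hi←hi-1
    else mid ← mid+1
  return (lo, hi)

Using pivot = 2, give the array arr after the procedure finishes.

pivot = 2; lo=0, mid=0, hi=11
arr[mid]=-7<2: swap arr[0],arr[0]; lo=1,mid=1 → [-7,3,-3,-2,2,-9,-5,-6,0,-8,4,5]
arr[mid]=3>2: swap arr[1],arr[11]; hi=10 → [-7,5,-3,-2,2,-9,-5,-6,0,-8,4,3]
arr[mid]=5>2: swap arr[1],arr[10]; hi=9 → [-7,4,-3,-2,2,-9,-5,-6,0,-8,5,3]
arr[mid]=4>2: swap arr[1],arr[9]; hi=8 → [-7,-8,-3,-2,2,-9,-5,-6,0,4,5,3]
arr[mid]=-8<2: swap arr[1],arr[1]; lo=2,mid=2 → [-7,-8,-3,-2,2,-9,-5,-6,0,4,5,3]
arr[mid]=-3<2: swap arr[2],arr[2]; lo=3,mid=3 → [-7,-8,-3,-2,2,-9,-5,-6,0,4,5,3]
arr[mid]=-2<2: swap arr[3],arr[3]; lo=4,mid=4 → [-7,-8,-3,-2,2,-9,-5,-6,0,4,5,3]
arr[mid]=2=2: mid=5
arr[mid]=-9<2: swap arr[4],arr[5]; lo=5,mid=6 → [-7,-8,-3,-2,-9,2,-5,-6,0,4,5,3]
arr[mid]=-5<2: swap arr[5],arr[6]; lo=6,mid=7 → [-7,-8,-3,-2,-9,-5,2,-6,0,4,5,3]
arr[mid]=-6<2: swap arr[6],arr[7]; lo=7,mid=8 → [-7,-8,-3,-2,-9,-5,-6,2,0,4,5,3]
arr[mid]=0<2: swap arr[7],arr[8]; lo=8,mid=9 → [-7,-8,-3,-2,-9,-5,-6,0,2,4,5,3]
end: lo=8, hi=8; arr = [-7,-8,-3,-2,-9,-5,-6,0,2,4,5,3]

[-7,-8,-3,-2,-9,-5,-6,0,2,4,5,3]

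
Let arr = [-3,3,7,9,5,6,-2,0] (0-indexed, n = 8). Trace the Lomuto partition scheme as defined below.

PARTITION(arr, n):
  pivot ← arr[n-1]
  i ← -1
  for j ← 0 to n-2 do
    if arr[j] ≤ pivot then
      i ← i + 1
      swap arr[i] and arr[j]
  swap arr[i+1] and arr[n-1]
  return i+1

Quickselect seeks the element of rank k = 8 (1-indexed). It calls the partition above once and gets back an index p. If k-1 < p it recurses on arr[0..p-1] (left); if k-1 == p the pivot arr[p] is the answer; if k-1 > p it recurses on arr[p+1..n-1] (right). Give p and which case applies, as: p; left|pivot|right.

2; right

pivot = arr[7] = 0; i = -1
j=0: arr[0]=-3 ≤ 0 → i=0, swap arr[0],arr[0] (no change) → [-3,3,7,9,5,6,-2,0]
j=1: arr[1]=3 > 0 → no swap
j=2: arr[2]=7 > 0 → no swap
j=3: arr[3]=9 > 0 → no swap
j=4: arr[4]=5 > 0 → no swap
j=5: arr[5]=6 > 0 → no swap
j=6: arr[6]=-2 ≤ 0 → i=1, swap arr[1],arr[6] → [-3,-2,7,9,5,6,3,0]
final swap arr[2],arr[7] → [-3,-2,0,9,5,6,3,7]; return 2
p = 2; k-1 = 7 > 2 ⇒ right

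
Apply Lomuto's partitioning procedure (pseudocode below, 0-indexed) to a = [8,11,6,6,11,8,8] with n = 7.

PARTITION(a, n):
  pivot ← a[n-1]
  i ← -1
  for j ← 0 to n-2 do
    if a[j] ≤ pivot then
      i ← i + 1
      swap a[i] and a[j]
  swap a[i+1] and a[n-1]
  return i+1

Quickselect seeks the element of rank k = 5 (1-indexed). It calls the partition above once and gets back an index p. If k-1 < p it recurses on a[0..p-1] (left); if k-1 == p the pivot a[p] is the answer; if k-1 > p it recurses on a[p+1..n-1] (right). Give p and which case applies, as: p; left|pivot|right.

4; pivot

pivot = a[6] = 8; i = -1
j=0: a[0]=8 ≤ 8 → i=0, swap a[0],a[0] (no change) → [8,11,6,6,11,8,8]
j=1: a[1]=11 > 8 → no swap
j=2: a[2]=6 ≤ 8 → i=1, swap a[1],a[2] → [8,6,11,6,11,8,8]
j=3: a[3]=6 ≤ 8 → i=2, swap a[2],a[3] → [8,6,6,11,11,8,8]
j=4: a[4]=11 > 8 → no swap
j=5: a[5]=8 ≤ 8 → i=3, swap a[3],a[5] → [8,6,6,8,11,11,8]
final swap a[4],a[6] → [8,6,6,8,8,11,11]; return 4
p = 4; k-1 = 4 == 4 ⇒ pivot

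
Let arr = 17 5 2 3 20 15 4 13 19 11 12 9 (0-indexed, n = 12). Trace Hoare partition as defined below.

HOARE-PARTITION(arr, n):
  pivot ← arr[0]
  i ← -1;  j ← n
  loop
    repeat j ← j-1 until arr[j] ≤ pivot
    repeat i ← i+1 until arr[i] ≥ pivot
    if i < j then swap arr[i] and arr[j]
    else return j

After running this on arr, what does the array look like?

9 5 2 3 12 15 4 13 11 19 20 17

pivot=17
j stops at 11 (9), i stops at 0 (17); swap ⇒ 9 5 2 3 20 15 4 13 19 11 12 17
j stops at 10 (12), i stops at 4 (20); swap ⇒ 9 5 2 3 12 15 4 13 19 11 20 17
j stops at 9 (11), i stops at 8 (19); swap ⇒ 9 5 2 3 12 15 4 13 11 19 20 17
j stops at 8, i stops at 9; i≥j ⇒ return 8. arr=9 5 2 3 12 15 4 13 11 19 20 17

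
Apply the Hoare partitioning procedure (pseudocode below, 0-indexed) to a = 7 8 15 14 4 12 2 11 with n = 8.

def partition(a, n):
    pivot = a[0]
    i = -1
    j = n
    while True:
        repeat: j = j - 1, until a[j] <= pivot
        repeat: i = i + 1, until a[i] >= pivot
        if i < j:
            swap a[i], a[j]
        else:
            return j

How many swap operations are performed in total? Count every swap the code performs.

pivot = a[0] = 7; i = -1, j = 8
j→6 (a[6]=2≤7), i→0 (a[0]=7≥7); i<j, swap → 2 8 15 14 4 12 7 11
j→4 (a[4]=4≤7), i→1 (a[1]=8≥7); i<j, swap → 2 4 15 14 8 12 7 11
j→1, i→2; i≥j, return j=1. a = 2 4 15 14 8 12 7 11

2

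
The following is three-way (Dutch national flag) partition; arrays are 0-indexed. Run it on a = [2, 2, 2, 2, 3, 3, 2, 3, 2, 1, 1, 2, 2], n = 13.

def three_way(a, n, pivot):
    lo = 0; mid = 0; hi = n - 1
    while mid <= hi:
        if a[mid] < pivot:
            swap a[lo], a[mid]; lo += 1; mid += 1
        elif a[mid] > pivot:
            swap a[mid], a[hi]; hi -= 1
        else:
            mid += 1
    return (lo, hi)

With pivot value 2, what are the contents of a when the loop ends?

[1, 1, 2, 2, 2, 2, 2, 2, 2, 2, 3, 3, 3]

lo=0 mid=0 hi=12
2=2: mid=1
2=2: mid=2
2=2: mid=3
2=2: mid=4
3>2: swap(4,12), hi=11 ⇒ [2, 2, 2, 2, 2, 3, 2, 3, 2, 1, 1, 2, 3]
2=2: mid=5
3>2: swap(5,11), hi=10 ⇒ [2, 2, 2, 2, 2, 2, 2, 3, 2, 1, 1, 3, 3]
2=2: mid=6
2=2: mid=7
3>2: swap(7,10), hi=9 ⇒ [2, 2, 2, 2, 2, 2, 2, 1, 2, 1, 3, 3, 3]
1<2: swap(0,7), lo=1 mid=8 ⇒ [1, 2, 2, 2, 2, 2, 2, 2, 2, 1, 3, 3, 3]
2=2: mid=9
1<2: swap(1,9), lo=2 mid=10 ⇒ [1, 1, 2, 2, 2, 2, 2, 2, 2, 2, 3, 3, 3]
done. lo=2 hi=9; a=[1, 1, 2, 2, 2, 2, 2, 2, 2, 2, 3, 3, 3]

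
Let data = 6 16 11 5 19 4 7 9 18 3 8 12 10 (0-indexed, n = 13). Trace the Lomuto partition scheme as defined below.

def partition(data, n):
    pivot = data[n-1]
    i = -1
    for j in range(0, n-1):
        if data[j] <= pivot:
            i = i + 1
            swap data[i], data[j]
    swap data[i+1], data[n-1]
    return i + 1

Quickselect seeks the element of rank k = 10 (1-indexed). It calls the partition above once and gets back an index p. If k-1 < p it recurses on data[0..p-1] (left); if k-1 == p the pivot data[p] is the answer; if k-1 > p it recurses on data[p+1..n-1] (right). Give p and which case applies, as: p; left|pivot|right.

7; right

pivot=10, i=-1
j=0: 6≤10, i=0, swap(0,0) ⇒ 6 16 11 5 19 4 7 9 18 3 8 12 10
j=1: 16>10, skip
j=2: 11>10, skip
j=3: 5≤10, i=1, swap(1,3) ⇒ 6 5 11 16 19 4 7 9 18 3 8 12 10
j=4: 19>10, skip
j=5: 4≤10, i=2, swap(2,5) ⇒ 6 5 4 16 19 11 7 9 18 3 8 12 10
j=6: 7≤10, i=3, swap(3,6) ⇒ 6 5 4 7 19 11 16 9 18 3 8 12 10
j=7: 9≤10, i=4, swap(4,7) ⇒ 6 5 4 7 9 11 16 19 18 3 8 12 10
j=8: 18>10, skip
j=9: 3≤10, i=5, swap(5,9) ⇒ 6 5 4 7 9 3 16 19 18 11 8 12 10
j=10: 8≤10, i=6, swap(6,10) ⇒ 6 5 4 7 9 3 8 19 18 11 16 12 10
j=11: 12>10, skip
swap(7,12) ⇒ 6 5 4 7 9 3 8 10 18 11 16 12 19; return 7
p = 7; k-1 = 9 > 7 ⇒ right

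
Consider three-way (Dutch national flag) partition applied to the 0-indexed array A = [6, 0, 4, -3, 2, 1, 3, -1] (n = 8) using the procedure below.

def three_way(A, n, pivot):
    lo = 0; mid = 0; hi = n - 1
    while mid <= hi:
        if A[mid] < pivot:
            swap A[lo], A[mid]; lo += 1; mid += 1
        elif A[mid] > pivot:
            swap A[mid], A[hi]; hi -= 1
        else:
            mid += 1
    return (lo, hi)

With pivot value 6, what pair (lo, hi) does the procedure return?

lo=0 mid=0 hi=7
6=6: mid=1
0<6: swap(0,1), lo=1 mid=2 ⇒ [0, 6, 4, -3, 2, 1, 3, -1]
4<6: swap(1,2), lo=2 mid=3 ⇒ [0, 4, 6, -3, 2, 1, 3, -1]
-3<6: swap(2,3), lo=3 mid=4 ⇒ [0, 4, -3, 6, 2, 1, 3, -1]
2<6: swap(3,4), lo=4 mid=5 ⇒ [0, 4, -3, 2, 6, 1, 3, -1]
1<6: swap(4,5), lo=5 mid=6 ⇒ [0, 4, -3, 2, 1, 6, 3, -1]
3<6: swap(5,6), lo=6 mid=7 ⇒ [0, 4, -3, 2, 1, 3, 6, -1]
-1<6: swap(6,7), lo=7 mid=8 ⇒ [0, 4, -3, 2, 1, 3, -1, 6]
done. lo=7 hi=7; A=[0, 4, -3, 2, 1, 3, -1, 6]

(7, 7)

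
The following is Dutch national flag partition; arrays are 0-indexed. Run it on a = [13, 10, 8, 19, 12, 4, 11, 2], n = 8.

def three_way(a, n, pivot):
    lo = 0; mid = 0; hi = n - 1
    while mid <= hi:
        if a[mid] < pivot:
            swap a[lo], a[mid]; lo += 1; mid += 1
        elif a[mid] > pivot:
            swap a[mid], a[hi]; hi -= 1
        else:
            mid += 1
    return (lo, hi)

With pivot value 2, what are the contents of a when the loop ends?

lo=0 mid=0 hi=7
13>2: swap(0,7), hi=6 ⇒ [2, 10, 8, 19, 12, 4, 11, 13]
2=2: mid=1
10>2: swap(1,6), hi=5 ⇒ [2, 11, 8, 19, 12, 4, 10, 13]
11>2: swap(1,5), hi=4 ⇒ [2, 4, 8, 19, 12, 11, 10, 13]
4>2: swap(1,4), hi=3 ⇒ [2, 12, 8, 19, 4, 11, 10, 13]
12>2: swap(1,3), hi=2 ⇒ [2, 19, 8, 12, 4, 11, 10, 13]
19>2: swap(1,2), hi=1 ⇒ [2, 8, 19, 12, 4, 11, 10, 13]
8>2: swap(1,1), hi=0 ⇒ [2, 8, 19, 12, 4, 11, 10, 13]
done. lo=0 hi=0; a=[2, 8, 19, 12, 4, 11, 10, 13]

[2, 8, 19, 12, 4, 11, 10, 13]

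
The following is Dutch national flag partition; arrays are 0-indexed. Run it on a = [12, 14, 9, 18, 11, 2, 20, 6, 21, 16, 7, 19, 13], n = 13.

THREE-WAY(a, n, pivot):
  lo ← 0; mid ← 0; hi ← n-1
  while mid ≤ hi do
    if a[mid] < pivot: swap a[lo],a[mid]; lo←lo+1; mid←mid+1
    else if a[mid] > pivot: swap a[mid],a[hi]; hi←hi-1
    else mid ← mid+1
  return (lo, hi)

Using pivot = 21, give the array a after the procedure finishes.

lo=0 mid=0 hi=12
12<21: swap(0,0), lo=1 mid=1 ⇒ [12, 14, 9, 18, 11, 2, 20, 6, 21, 16, 7, 19, 13]
14<21: swap(1,1), lo=2 mid=2 ⇒ [12, 14, 9, 18, 11, 2, 20, 6, 21, 16, 7, 19, 13]
9<21: swap(2,2), lo=3 mid=3 ⇒ [12, 14, 9, 18, 11, 2, 20, 6, 21, 16, 7, 19, 13]
18<21: swap(3,3), lo=4 mid=4 ⇒ [12, 14, 9, 18, 11, 2, 20, 6, 21, 16, 7, 19, 13]
11<21: swap(4,4), lo=5 mid=5 ⇒ [12, 14, 9, 18, 11, 2, 20, 6, 21, 16, 7, 19, 13]
2<21: swap(5,5), lo=6 mid=6 ⇒ [12, 14, 9, 18, 11, 2, 20, 6, 21, 16, 7, 19, 13]
20<21: swap(6,6), lo=7 mid=7 ⇒ [12, 14, 9, 18, 11, 2, 20, 6, 21, 16, 7, 19, 13]
6<21: swap(7,7), lo=8 mid=8 ⇒ [12, 14, 9, 18, 11, 2, 20, 6, 21, 16, 7, 19, 13]
21=21: mid=9
16<21: swap(8,9), lo=9 mid=10 ⇒ [12, 14, 9, 18, 11, 2, 20, 6, 16, 21, 7, 19, 13]
7<21: swap(9,10), lo=10 mid=11 ⇒ [12, 14, 9, 18, 11, 2, 20, 6, 16, 7, 21, 19, 13]
19<21: swap(10,11), lo=11 mid=12 ⇒ [12, 14, 9, 18, 11, 2, 20, 6, 16, 7, 19, 21, 13]
13<21: swap(11,12), lo=12 mid=13 ⇒ [12, 14, 9, 18, 11, 2, 20, 6, 16, 7, 19, 13, 21]
done. lo=12 hi=12; a=[12, 14, 9, 18, 11, 2, 20, 6, 16, 7, 19, 13, 21]

[12, 14, 9, 18, 11, 2, 20, 6, 16, 7, 19, 13, 21]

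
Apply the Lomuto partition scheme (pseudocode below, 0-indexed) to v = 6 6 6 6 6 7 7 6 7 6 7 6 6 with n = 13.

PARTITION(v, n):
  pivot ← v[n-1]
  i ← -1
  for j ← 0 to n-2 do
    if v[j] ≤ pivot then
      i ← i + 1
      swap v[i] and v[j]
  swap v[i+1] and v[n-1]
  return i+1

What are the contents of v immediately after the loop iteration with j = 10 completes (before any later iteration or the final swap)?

pivot=6, i=-1
j=0: 6≤6, i=0, swap(0,0) ⇒ 6 6 6 6 6 7 7 6 7 6 7 6 6
j=1: 6≤6, i=1, swap(1,1) ⇒ 6 6 6 6 6 7 7 6 7 6 7 6 6
j=2: 6≤6, i=2, swap(2,2) ⇒ 6 6 6 6 6 7 7 6 7 6 7 6 6
j=3: 6≤6, i=3, swap(3,3) ⇒ 6 6 6 6 6 7 7 6 7 6 7 6 6
j=4: 6≤6, i=4, swap(4,4) ⇒ 6 6 6 6 6 7 7 6 7 6 7 6 6
j=5: 7>6, skip
j=6: 7>6, skip
j=7: 6≤6, i=5, swap(5,7) ⇒ 6 6 6 6 6 6 7 7 7 6 7 6 6
j=8: 7>6, skip
j=9: 6≤6, i=6, swap(6,9) ⇒ 6 6 6 6 6 6 6 7 7 7 7 6 6
j=10: 7>6, skip
(after j=10) v = 6 6 6 6 6 6 6 7 7 7 7 6 6

6 6 6 6 6 6 6 7 7 7 7 6 6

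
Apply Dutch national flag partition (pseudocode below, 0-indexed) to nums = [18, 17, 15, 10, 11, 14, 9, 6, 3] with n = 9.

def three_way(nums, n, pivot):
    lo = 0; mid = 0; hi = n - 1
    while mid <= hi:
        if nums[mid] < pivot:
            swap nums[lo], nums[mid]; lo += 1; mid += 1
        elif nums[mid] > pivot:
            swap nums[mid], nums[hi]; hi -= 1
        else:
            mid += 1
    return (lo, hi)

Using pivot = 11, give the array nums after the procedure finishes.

[3, 6, 9, 10, 11, 14, 15, 17, 18]

pivot = 11; lo=0, mid=0, hi=8
nums[mid]=18>11: swap nums[0],nums[8]; hi=7 → [3, 17, 15, 10, 11, 14, 9, 6, 18]
nums[mid]=3<11: swap nums[0],nums[0]; lo=1,mid=1 → [3, 17, 15, 10, 11, 14, 9, 6, 18]
nums[mid]=17>11: swap nums[1],nums[7]; hi=6 → [3, 6, 15, 10, 11, 14, 9, 17, 18]
nums[mid]=6<11: swap nums[1],nums[1]; lo=2,mid=2 → [3, 6, 15, 10, 11, 14, 9, 17, 18]
nums[mid]=15>11: swap nums[2],nums[6]; hi=5 → [3, 6, 9, 10, 11, 14, 15, 17, 18]
nums[mid]=9<11: swap nums[2],nums[2]; lo=3,mid=3 → [3, 6, 9, 10, 11, 14, 15, 17, 18]
nums[mid]=10<11: swap nums[3],nums[3]; lo=4,mid=4 → [3, 6, 9, 10, 11, 14, 15, 17, 18]
nums[mid]=11=11: mid=5
nums[mid]=14>11: swap nums[5],nums[5]; hi=4 → [3, 6, 9, 10, 11, 14, 15, 17, 18]
end: lo=4, hi=4; nums = [3, 6, 9, 10, 11, 14, 15, 17, 18]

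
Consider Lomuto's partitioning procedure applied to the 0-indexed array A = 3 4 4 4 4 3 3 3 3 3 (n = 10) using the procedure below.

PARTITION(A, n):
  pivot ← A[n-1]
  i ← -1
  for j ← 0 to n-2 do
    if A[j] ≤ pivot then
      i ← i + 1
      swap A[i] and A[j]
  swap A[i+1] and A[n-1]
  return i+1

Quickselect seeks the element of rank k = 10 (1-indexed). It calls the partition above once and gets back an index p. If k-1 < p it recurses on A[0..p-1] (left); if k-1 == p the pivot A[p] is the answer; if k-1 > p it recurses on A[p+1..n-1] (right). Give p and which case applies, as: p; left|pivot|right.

pivot = A[9] = 3; i = -1
j=0: A[0]=3 ≤ 3 → i=0, swap A[0],A[0] (no change) → 3 4 4 4 4 3 3 3 3 3
j=1: A[1]=4 > 3 → no swap
j=2: A[2]=4 > 3 → no swap
j=3: A[3]=4 > 3 → no swap
j=4: A[4]=4 > 3 → no swap
j=5: A[5]=3 ≤ 3 → i=1, swap A[1],A[5] → 3 3 4 4 4 4 3 3 3 3
j=6: A[6]=3 ≤ 3 → i=2, swap A[2],A[6] → 3 3 3 4 4 4 4 3 3 3
j=7: A[7]=3 ≤ 3 → i=3, swap A[3],A[7] → 3 3 3 3 4 4 4 4 3 3
j=8: A[8]=3 ≤ 3 → i=4, swap A[4],A[8] → 3 3 3 3 3 4 4 4 4 3
final swap A[5],A[9] → 3 3 3 3 3 3 4 4 4 4; return 5
p = 5; k-1 = 9 > 5 ⇒ right

5; right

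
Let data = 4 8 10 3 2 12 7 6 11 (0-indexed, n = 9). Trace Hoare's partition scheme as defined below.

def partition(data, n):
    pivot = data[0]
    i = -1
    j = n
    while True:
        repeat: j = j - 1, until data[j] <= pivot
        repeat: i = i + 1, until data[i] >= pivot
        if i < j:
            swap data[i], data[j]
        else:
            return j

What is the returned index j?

1

pivot = data[0] = 4; i = -1, j = 9
j→4 (data[4]=2≤4), i→0 (data[0]=4≥4); i<j, swap → 2 8 10 3 4 12 7 6 11
j→3 (data[3]=3≤4), i→1 (data[1]=8≥4); i<j, swap → 2 3 10 8 4 12 7 6 11
j→1, i→2; i≥j, return j=1. data = 2 3 10 8 4 12 7 6 11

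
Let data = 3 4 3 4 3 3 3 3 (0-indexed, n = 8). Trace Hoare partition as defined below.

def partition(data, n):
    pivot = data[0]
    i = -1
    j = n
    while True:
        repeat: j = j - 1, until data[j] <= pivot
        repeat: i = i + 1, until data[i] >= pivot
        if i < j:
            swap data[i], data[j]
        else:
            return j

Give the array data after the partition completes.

pivot=3
j stops at 7 (3), i stops at 0 (3); swap ⇒ 3 4 3 4 3 3 3 3
j stops at 6 (3), i stops at 1 (4); swap ⇒ 3 3 3 4 3 3 4 3
j stops at 5 (3), i stops at 2 (3); swap ⇒ 3 3 3 4 3 3 4 3
j stops at 4 (3), i stops at 3 (4); swap ⇒ 3 3 3 3 4 3 4 3
j stops at 3, i stops at 4; i≥j ⇒ return 3. data=3 3 3 3 4 3 4 3

3 3 3 3 4 3 4 3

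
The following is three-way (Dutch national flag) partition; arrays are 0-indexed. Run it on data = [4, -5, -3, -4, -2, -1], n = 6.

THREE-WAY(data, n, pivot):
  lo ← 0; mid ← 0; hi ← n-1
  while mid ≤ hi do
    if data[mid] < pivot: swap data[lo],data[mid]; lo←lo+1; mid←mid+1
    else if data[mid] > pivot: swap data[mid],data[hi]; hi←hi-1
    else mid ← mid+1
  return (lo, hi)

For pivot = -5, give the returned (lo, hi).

pivot = -5; lo=0, mid=0, hi=5
data[mid]=4>-5: swap data[0],data[5]; hi=4 → [-1, -5, -3, -4, -2, 4]
data[mid]=-1>-5: swap data[0],data[4]; hi=3 → [-2, -5, -3, -4, -1, 4]
data[mid]=-2>-5: swap data[0],data[3]; hi=2 → [-4, -5, -3, -2, -1, 4]
data[mid]=-4>-5: swap data[0],data[2]; hi=1 → [-3, -5, -4, -2, -1, 4]
data[mid]=-3>-5: swap data[0],data[1]; hi=0 → [-5, -3, -4, -2, -1, 4]
data[mid]=-5=-5: mid=1
end: lo=0, hi=0; data = [-5, -3, -4, -2, -1, 4]

(0, 0)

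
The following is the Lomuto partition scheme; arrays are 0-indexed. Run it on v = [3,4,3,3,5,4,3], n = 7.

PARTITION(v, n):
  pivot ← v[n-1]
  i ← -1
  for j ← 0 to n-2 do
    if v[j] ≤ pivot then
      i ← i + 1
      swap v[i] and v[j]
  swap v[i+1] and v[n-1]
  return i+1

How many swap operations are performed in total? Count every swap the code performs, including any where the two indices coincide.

4

pivot=3, i=-1
j=0: 3≤3, i=0, swap(0,0) ⇒ [3,4,3,3,5,4,3]
j=1: 4>3, skip
j=2: 3≤3, i=1, swap(1,2) ⇒ [3,3,4,3,5,4,3]
j=3: 3≤3, i=2, swap(2,3) ⇒ [3,3,3,4,5,4,3]
j=4: 5>3, skip
j=5: 4>3, skip
swap(3,6) ⇒ [3,3,3,3,5,4,4]; return 3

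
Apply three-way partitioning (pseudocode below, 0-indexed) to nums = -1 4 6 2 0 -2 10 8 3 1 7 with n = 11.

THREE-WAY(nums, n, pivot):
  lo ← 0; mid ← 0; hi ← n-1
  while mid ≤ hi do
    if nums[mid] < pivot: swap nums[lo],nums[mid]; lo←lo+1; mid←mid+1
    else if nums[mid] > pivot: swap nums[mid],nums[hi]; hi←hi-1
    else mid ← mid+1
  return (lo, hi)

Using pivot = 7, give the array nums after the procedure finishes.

-1 4 6 2 0 -2 1 3 7 8 10

pivot = 7; lo=0, mid=0, hi=10
nums[mid]=-1<7: swap nums[0],nums[0]; lo=1,mid=1 → -1 4 6 2 0 -2 10 8 3 1 7
nums[mid]=4<7: swap nums[1],nums[1]; lo=2,mid=2 → -1 4 6 2 0 -2 10 8 3 1 7
nums[mid]=6<7: swap nums[2],nums[2]; lo=3,mid=3 → -1 4 6 2 0 -2 10 8 3 1 7
nums[mid]=2<7: swap nums[3],nums[3]; lo=4,mid=4 → -1 4 6 2 0 -2 10 8 3 1 7
nums[mid]=0<7: swap nums[4],nums[4]; lo=5,mid=5 → -1 4 6 2 0 -2 10 8 3 1 7
nums[mid]=-2<7: swap nums[5],nums[5]; lo=6,mid=6 → -1 4 6 2 0 -2 10 8 3 1 7
nums[mid]=10>7: swap nums[6],nums[10]; hi=9 → -1 4 6 2 0 -2 7 8 3 1 10
nums[mid]=7=7: mid=7
nums[mid]=8>7: swap nums[7],nums[9]; hi=8 → -1 4 6 2 0 -2 7 1 3 8 10
nums[mid]=1<7: swap nums[6],nums[7]; lo=7,mid=8 → -1 4 6 2 0 -2 1 7 3 8 10
nums[mid]=3<7: swap nums[7],nums[8]; lo=8,mid=9 → -1 4 6 2 0 -2 1 3 7 8 10
end: lo=8, hi=8; nums = -1 4 6 2 0 -2 1 3 7 8 10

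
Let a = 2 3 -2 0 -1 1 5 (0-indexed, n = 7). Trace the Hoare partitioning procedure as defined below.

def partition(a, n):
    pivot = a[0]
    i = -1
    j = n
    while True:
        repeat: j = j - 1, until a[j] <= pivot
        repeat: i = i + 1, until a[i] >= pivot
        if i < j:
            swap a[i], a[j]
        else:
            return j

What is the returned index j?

3

pivot = a[0] = 2; i = -1, j = 7
j→5 (a[5]=1≤2), i→0 (a[0]=2≥2); i<j, swap → 1 3 -2 0 -1 2 5
j→4 (a[4]=-1≤2), i→1 (a[1]=3≥2); i<j, swap → 1 -1 -2 0 3 2 5
j→3, i→4; i≥j, return j=3. a = 1 -1 -2 0 3 2 5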